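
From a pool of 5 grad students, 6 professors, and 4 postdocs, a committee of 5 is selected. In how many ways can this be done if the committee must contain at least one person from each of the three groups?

Total 5-person selections from all 15: C(15,5) = 3003.
Selections missing a whole group: no grad students → C(10,5) = 252; no professors → C(9,5) = 126; no postdocs → C(11,5) = 462.
Add back selections omitting two groups (i.e. drawn from a single group): C(5,5) + C(6,5) + C(4,5) = 7.
By inclusion–exclusion: 3003 − 840 + 7 = 2170.

2170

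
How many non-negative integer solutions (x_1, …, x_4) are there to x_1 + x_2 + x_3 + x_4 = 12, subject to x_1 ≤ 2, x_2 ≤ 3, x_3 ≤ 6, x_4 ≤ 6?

42

By stars and bars, unrestricted non-negative solutions to x_1+…+x_4 = 12 number C(12+3,3) = 455.
Subtract solutions that violate a single cap (substitute x_i' = x_i − (cap_i+1)): x_1 ≥ 3 gives C(12,3) = 220; x_2 ≥ 4 gives C(11,3) = 165; x_3 ≥ 7 gives C(8,3) = 56; x_4 ≥ 7 gives C(8,3) = 56. Together 497.
Add back pairs where two caps are both exceeded: 56 + 10 + 10 + 4 + 4 + 0 = 84.
By inclusion–exclusion the count is 455 − 497 + 84 = 42.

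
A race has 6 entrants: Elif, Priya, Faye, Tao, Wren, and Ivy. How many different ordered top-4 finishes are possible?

360

There are 6 choices for 1st place, 5 for 2nd, and so on down to 3 for position 4.
That gives 6 × 5 × 4 × 3 = 360.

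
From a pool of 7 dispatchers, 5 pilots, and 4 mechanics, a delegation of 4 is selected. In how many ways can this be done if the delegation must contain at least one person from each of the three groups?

Unrestricted: C(16,4) = 1820 ways to pick any 4 of the 16.
Subtract selections that omit an entire group: no dispatchers → C(9,4) = 126; no pilots → C(11,4) = 330; no mechanics → C(12,4) = 495.
Add back selections omitting two groups (i.e. drawn from a single group): C(7,4) + C(5,4) + C(4,4) = 41.
By inclusion–exclusion: 1820 − 951 + 41 = 910.

910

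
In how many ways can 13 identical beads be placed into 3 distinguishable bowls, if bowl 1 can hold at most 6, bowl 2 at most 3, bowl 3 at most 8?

14

Without the upper bounds there are C(15,2) = 105 ways to split 13 among 3 bowls.
Subtract solutions that violate a single cap (substitute x_i' = x_i − (cap_i+1)): x_1 ≥ 7 gives C(8,2) = 28; x_2 ≥ 4 gives C(11,2) = 55; x_3 ≥ 9 gives C(6,2) = 15. Together 98.
Add back pairs where two caps are both exceeded: 6 + 0 + 1 = 7.
By inclusion–exclusion the count is 105 − 98 + 7 = 14.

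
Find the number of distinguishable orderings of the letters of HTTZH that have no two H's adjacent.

18

Total arrangements of HTTZH: 5!/(2!·2!) = 30.
If the two H's are adjacent, glue them into one block, leaving 4 items to arrange: (4)!/(2!) = 12 ways.
Hence 30 − 12 = 18.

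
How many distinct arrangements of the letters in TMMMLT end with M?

With the last slot taken by M, it remains to arrange the other 5 letters (TMMLT).
Those 5 letters have M appearing twice and T appearing twice, giving (5)!/(2!·2!) = 30.

30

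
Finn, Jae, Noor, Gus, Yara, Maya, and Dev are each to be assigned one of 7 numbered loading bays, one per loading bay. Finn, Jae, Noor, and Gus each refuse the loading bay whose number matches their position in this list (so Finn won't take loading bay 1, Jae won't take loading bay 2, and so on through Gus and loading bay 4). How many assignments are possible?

Let Aᵢ (for 1 ≤ i ≤ 4) be the placements that put person i in their forbidden loading bay. Any j of these fix j positions, leaving (7−j)! ways to fill the rest, and there are C(4,j) ways to pick which j.
By inclusion–exclusion, the number of valid placements is Σ_{j=0}^{4} (−1)^j C(4,j)·(7−j)!.
Computing: 5040 − 2880 + 720 − 96 + 6 = 2790.

2790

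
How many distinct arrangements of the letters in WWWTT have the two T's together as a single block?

Treat the 2 copies of T as a single block. The multiset to arrange is then {TT, W, W, W}, 4 items in all.
That gives (4)!/(3!) = 4 arrangements.

4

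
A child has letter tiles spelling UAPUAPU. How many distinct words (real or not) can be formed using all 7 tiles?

The 7 letters of UAPUAPU have repeats: A appearing twice, P appearing twice, and U appearing 3 times.
Dividing 7! = 5040 by 3!·2!·2! = 24 for the repeated letters gives 210.

210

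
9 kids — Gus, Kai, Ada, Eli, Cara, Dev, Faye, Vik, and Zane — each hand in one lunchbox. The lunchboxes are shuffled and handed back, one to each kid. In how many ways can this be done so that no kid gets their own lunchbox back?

Let Aᵢ be the assignments in which kid i gets their own lunchbox. We want the size of the complement of A₁∪…∪A_9.
By inclusion–exclusion this is Σ_{j=0}^{9} (−1)^j C(9,j)·(9−j)!.
Computing: 362880 − 362880 + 181440 − 60480 + 15120 − 3024 + 504 − 72 + 9 − 1 = 133496.

133496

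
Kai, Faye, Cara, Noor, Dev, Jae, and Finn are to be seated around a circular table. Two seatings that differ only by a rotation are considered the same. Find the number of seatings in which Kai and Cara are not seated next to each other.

480

All circular seatings of 7 people number (6)! = 720.
Those with Kai next to Cara: fuse the pair into one unit and seat 6 units around a circle — 2·(5)! = 240.
Subtracting, 720 − 240 = 480.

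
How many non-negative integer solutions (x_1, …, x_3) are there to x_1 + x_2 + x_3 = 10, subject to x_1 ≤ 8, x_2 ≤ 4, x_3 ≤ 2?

Without the upper bounds there are C(12,2) = 66 ways to split 10 among 3 variables.
Subtract solutions that violate a single cap (substitute x_i' = x_i − (cap_i+1)): x_1 ≥ 9 gives C(3,2) = 3; x_2 ≥ 5 gives C(7,2) = 21; x_3 ≥ 3 gives C(9,2) = 36. Together 60.
Add back pairs where two caps are both exceeded: 0 + 0 + 6 = 6.
By inclusion–exclusion the count is 66 − 60 + 6 = 12.

12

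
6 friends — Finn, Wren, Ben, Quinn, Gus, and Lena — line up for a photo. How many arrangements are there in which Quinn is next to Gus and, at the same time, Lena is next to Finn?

Treat {Quinn,Gus} as one block (2 orders) and {Lena,Finn} as another (2 orders).
That leaves 4 units to arrange: 2 × 2 × 4! = 4 × 24 = 96.

96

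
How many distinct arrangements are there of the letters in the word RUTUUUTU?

The 8 letters of RUTUUUTU have repeats: T appearing twice and U appearing 5 times.
So there are 8! / (5!·2!) = 168 distinguishable arrangements.

168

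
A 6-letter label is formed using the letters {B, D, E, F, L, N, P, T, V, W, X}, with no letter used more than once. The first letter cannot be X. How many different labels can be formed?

The first letter has 11−1 = 10 choices (anything except X).
The remaining 5 letters are filled from the other 10 symbols without repetition: 10 × 9 × 8 × 7 × 6 = 30240.
Total: 10 × 30240 = 302400.

302400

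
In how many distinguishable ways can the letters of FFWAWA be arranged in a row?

The 6 letters of FFWAWA have repeats: A appearing twice, F appearing twice, and W appearing twice.
So there are 6! / (2!·2!·2!) = 90 distinguishable arrangements.

90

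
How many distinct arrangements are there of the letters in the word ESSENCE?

Letter multiplicities in ESSENCE: C×1, E×3, N×1, S×2.
Dividing 7! = 5040 by 3!·2! = 12 for the repeated letters gives 420.

420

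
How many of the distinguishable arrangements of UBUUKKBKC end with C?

Fix C in the last position and arrange the remaining 8 letters.
Those 8 letters have B appearing twice, K appearing 3 times, and U appearing 3 times, giving (8)!/(3!·3!·2!) = 560.

560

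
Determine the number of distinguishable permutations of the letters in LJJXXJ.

The 6 letters of LJJXXJ have repeats: J appearing 3 times and X appearing twice.
So there are 6! / (3!·2!) = 60 distinguishable arrangements.

60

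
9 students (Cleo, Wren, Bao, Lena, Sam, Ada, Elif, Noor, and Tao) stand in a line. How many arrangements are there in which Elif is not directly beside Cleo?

282240

Of the 9! = 362880 arrangements, those with Elif and Cleo adjacent number 2 × 8! = 80640 (treat the pair as a block with 2 internal orders).
Complementary counting: 362880 − 80640 = 282240.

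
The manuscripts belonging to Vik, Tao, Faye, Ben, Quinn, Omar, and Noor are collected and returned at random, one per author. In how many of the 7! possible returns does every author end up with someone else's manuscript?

1854

This is the derangement count D_7: permutations of 7 items with no fixed point.
By inclusion–exclusion this is Σ_{j=0}^{7} (−1)^j C(7,j)·(7−j)!.
Computing: 5040 − 5040 + 2520 − 840 + 210 − 42 + 7 − 1 = 1854.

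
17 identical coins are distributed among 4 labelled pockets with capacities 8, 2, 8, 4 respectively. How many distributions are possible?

45

By stars and bars, unrestricted non-negative solutions to x_1+…+x_4 = 17 number C(17+3,3) = 1140.
Subtract solutions that violate a single cap (substitute x_i' = x_i − (cap_i+1)): x_1 ≥ 9 gives C(11,3) = 165; x_2 ≥ 3 gives C(17,3) = 680; x_3 ≥ 9 gives C(11,3) = 165; x_4 ≥ 5 gives C(15,3) = 455. Together 1465.
Add back pairs where two caps are both exceeded: 56 + 0 + 20 + 56 + 220 + 20 = 372.
Subtract triples: 0 + 1 + 0 + 1 = 2.
By inclusion–exclusion the count is 1140 − 1465 + 372 − 2 = 45.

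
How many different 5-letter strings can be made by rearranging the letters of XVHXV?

30

The 5 letters of XVHXV have repeats: V appearing twice and X appearing twice.
The number of distinct arrangements is 5!/(2!·2!) = 120/4 = 30.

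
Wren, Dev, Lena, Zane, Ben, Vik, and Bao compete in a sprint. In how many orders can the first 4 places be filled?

840

There are 7 choices for 1st place, 6 for 2nd, and so on down to 4 for position 4.
That gives 7 × 6 × 5 × 4 = 840.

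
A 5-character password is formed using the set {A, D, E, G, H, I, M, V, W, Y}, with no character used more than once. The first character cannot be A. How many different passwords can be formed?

27216

The first character has 10−1 = 9 choices (anything except A).
The remaining 4 characters are filled from the other 9 symbols without repetition: 9 × 8 × 7 × 6 = 3024.
Total: 9 × 3024 = 27216.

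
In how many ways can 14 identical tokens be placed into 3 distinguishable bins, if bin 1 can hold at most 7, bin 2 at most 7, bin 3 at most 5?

Ignoring the caps, the number of non-negative solutions to x_1+…+x_3 = 14 is C(16,2) = 120.
Subtract solutions that violate a single cap (substitute x_i' = x_i − (cap_i+1)): x_1 ≥ 8 gives C(8,2) = 28; x_2 ≥ 8 gives C(8,2) = 28; x_3 ≥ 6 gives C(10,2) = 45. Together 101.
Add back pairs where two caps are both exceeded: 0 + 1 + 1 = 2.
By inclusion–exclusion the count is 120 − 101 + 2 = 21.

21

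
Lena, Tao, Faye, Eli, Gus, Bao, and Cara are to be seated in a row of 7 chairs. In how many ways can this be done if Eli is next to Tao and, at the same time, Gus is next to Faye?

Treat {Eli,Tao} as one block (2 orders) and {Gus,Faye} as another (2 orders).
That leaves 5 units to arrange: 2 × 2 × 5! = 4 × 120 = 480.

480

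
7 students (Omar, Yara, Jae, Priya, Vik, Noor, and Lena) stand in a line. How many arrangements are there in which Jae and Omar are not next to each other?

Of the 7! = 5040 arrangements, those with Jae and Omar adjacent number 2 × 6! = 1440 (treat the pair as a block with 2 internal orders).
Complementary counting: 5040 − 1440 = 3600.

3600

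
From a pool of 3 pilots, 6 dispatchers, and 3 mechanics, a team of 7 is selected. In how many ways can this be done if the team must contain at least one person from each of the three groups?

720

Unrestricted: C(12,7) = 792 ways to pick any 7 of the 12.
Subtract selections that omit an entire group: no pilots → C(9,7) = 36; no dispatchers → C(6,7) = 0; no mechanics → C(9,7) = 36.
Add back selections omitting two groups (i.e. drawn from a single group): C(3,7) + C(6,7) + C(3,7) = 0.
By inclusion–exclusion: 792 − 72 + 0 = 720.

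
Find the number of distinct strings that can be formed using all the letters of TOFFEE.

180

The 6 letters of TOFFEE have repeats: E appearing twice and F appearing twice.
The number of distinct arrangements is 6!/(2!·2!) = 720/4 = 180.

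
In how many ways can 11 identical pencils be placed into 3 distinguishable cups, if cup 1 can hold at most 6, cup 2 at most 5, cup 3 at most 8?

36

Ignoring the caps, the number of non-negative solutions to x_1+…+x_3 = 11 is C(13,2) = 78.
Subtract solutions that violate a single cap (substitute x_i' = x_i − (cap_i+1)): x_1 ≥ 7 gives C(6,2) = 15; x_2 ≥ 6 gives C(7,2) = 21; x_3 ≥ 9 gives C(4,2) = 6. Together 42.
No two caps can be exceeded simultaneously, so the pair terms are all 0.
By inclusion–exclusion the count is 78 − 42 + 0 = 36.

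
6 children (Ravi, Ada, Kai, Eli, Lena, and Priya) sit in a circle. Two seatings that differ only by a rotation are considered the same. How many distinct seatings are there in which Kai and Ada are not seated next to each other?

Without the restriction there are (5)! = 120 seatings.
Those with Kai next to Ada: fuse the pair into one unit and seat 5 units around a circle — 2·(4)! = 48.
Subtracting, 120 − 48 = 72.

72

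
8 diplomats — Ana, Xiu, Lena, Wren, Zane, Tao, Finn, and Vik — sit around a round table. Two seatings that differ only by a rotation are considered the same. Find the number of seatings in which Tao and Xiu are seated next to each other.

1440

Treat {Tao, Xiu} as one unit (2 internal orders) and seat the resulting 7 units around the table: (6)! circular arrangements.
So 2 × (6)! = 2 × 720 = 1440.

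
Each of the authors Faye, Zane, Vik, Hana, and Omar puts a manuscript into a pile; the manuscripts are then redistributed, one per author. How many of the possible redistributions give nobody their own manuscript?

This is the derangement count D_5: permutations of 5 items with no fixed point.
By inclusion–exclusion this is Σ_{j=0}^{5} (−1)^j C(5,j)·(5−j)!.
Computing: 120 − 120 + 60 − 20 + 5 − 1 = 44.

44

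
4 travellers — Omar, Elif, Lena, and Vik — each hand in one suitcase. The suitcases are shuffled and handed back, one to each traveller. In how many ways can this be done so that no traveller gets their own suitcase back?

9

This is the derangement count D_4: permutations of 4 items with no fixed point.
By inclusion–exclusion this is Σ_{j=0}^{4} (−1)^j C(4,j)·(4−j)!.
Computing: 24 − 24 + 12 − 4 + 1 = 9.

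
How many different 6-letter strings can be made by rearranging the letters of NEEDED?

The 6 letters of NEEDED have repeats: D appearing twice and E appearing 3 times.
So there are 6! / (3!·2!) = 60 distinguishable arrangements.

60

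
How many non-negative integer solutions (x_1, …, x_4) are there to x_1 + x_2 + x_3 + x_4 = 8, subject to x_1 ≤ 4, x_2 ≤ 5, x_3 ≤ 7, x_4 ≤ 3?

Ignoring the caps, the number of non-negative solutions to x_1+…+x_4 = 8 is C(11,3) = 165.
Subtract solutions that violate a single cap (substitute x_i' = x_i − (cap_i+1)): x_1 ≥ 5 gives C(6,3) = 20; x_2 ≥ 6 gives C(5,3) = 10; x_3 ≥ 8 gives C(3,3) = 1; x_4 ≥ 4 gives C(7,3) = 35. Together 66.
No two caps can be exceeded simultaneously, so the pair terms are all 0.
By inclusion–exclusion the count is 165 − 66 + 0 = 99.

99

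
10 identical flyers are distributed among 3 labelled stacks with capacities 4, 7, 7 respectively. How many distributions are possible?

33

By stars and bars, unrestricted non-negative solutions to x_1+…+x_3 = 10 number C(10+2,2) = 66.
Subtract solutions that violate a single cap (substitute x_i' = x_i − (cap_i+1)): x_1 ≥ 5 gives C(7,2) = 21; x_2 ≥ 8 gives C(4,2) = 6; x_3 ≥ 8 gives C(4,2) = 6. Together 33.
No two caps can be exceeded simultaneously, so the pair terms are all 0.
By inclusion–exclusion the count is 66 − 33 + 0 = 33.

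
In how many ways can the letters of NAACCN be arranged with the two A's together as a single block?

30

Treat the 2 copies of A as a single block. The multiset to arrange is then {AA, C, C, N, N}, 5 items in all.
That gives (5)!/(2!·2!) = 30 arrangements.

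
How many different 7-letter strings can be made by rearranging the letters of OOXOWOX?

The 7 letters of OOXOWOX have repeats: O appearing 4 times and X appearing twice.
The number of distinct arrangements is 7!/(4!·2!) = 5040/48 = 105.

105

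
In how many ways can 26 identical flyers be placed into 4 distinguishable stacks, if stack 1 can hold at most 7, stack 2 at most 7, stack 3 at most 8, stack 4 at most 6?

By stars and bars, unrestricted non-negative solutions to x_1+…+x_4 = 26 number C(26+3,3) = 3654.
Subtract solutions that violate a single cap (substitute x_i' = x_i − (cap_i+1)): x_1 ≥ 8 gives C(21,3) = 1330; x_2 ≥ 8 gives C(21,3) = 1330; x_3 ≥ 9 gives C(20,3) = 1140; x_4 ≥ 7 gives C(22,3) = 1540. Together 5340.
Add back pairs where two caps are both exceeded: 286 + 220 + 364 + 220 + 364 + 286 = 1740.
Subtract triples: 4 + 20 + 10 + 10 = 44.
By inclusion–exclusion the count is 3654 − 5340 + 1740 − 44 = 10.

10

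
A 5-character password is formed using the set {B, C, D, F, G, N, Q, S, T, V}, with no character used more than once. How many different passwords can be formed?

With no repetition, fill the 5 characters in order: 10 choices, then 9, down to 6.
That product is 10 × 9 × 8 × 7 × 6 = 30240.

30240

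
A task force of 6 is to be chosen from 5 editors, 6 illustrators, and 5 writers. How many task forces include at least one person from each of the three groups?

6875

Total 6-person selections from all 16: C(16,6) = 8008.
Subtract selections that omit an entire group: no editors → C(11,6) = 462; no illustrators → C(10,6) = 210; no writers → C(11,6) = 462.
Add back selections omitting two groups (i.e. drawn from a single group): C(5,6) + C(6,6) + C(5,6) = 1.
By inclusion–exclusion: 8008 − 1134 + 1 = 6875.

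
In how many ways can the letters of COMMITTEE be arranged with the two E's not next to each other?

Total arrangements of COMMITTEE: 9!/(2!·2!·2!) = 45360.
Arrangements with the E's together: treat EE as one letter, giving (8)!/(2!·2!) = 10080.
Hence 45360 − 10080 = 35280.

35280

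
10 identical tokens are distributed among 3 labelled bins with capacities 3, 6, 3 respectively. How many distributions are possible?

6

By stars and bars, unrestricted non-negative solutions to x_1+…+x_3 = 10 number C(10+2,2) = 66.
Subtract solutions that violate a single cap (substitute x_i' = x_i − (cap_i+1)): x_1 ≥ 4 gives C(8,2) = 28; x_2 ≥ 7 gives C(5,2) = 10; x_3 ≥ 4 gives C(8,2) = 28. Together 66.
Add back pairs where two caps are both exceeded: 0 + 6 + 0 = 6.
By inclusion–exclusion the count is 66 − 66 + 6 = 6.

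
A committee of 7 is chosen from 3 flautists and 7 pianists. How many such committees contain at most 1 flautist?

Split by how many flautists are chosen (0 through 1).
Sum: C(3,0)·C(7,7) + C(3,1)·C(7,6) = 1 + 21 = 22.

22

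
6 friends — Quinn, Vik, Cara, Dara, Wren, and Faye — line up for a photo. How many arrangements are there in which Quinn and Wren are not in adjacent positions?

Of the 6! = 720 arrangements, those with Quinn and Wren adjacent number 2 × 5! = 240 (treat the pair as a block with 2 internal orders).
So 720 − 240 = 480 arrangements keep them apart.

480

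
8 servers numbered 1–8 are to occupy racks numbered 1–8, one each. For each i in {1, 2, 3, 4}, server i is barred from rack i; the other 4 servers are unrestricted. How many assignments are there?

24024

Let Aᵢ (for 1 ≤ i ≤ 4) be the placements that put server i in its forbidden rack. Any j of these fix j positions, leaving (8−j)! ways to fill the rest, and there are C(4,j) ways to pick which j.
By inclusion–exclusion, the number of valid placements is Σ_{j=0}^{4} (−1)^j C(4,j)·(8−j)!.
Computing: 40320 − 20160 + 4320 − 480 + 24 = 24024.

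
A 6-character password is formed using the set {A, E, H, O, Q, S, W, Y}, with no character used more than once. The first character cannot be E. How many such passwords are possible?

17640

The first character has 8−1 = 7 choices (anything except E).
The remaining 5 characters are filled from the other 7 symbols without repetition: 7 × 6 × 5 × 4 × 3 = 2520.
Total: 7 × 2520 = 17640.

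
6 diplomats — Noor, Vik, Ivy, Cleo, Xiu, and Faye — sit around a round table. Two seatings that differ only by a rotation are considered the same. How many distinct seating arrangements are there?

120

Fix one person's seat to break rotational symmetry; the remaining 5 people can be arranged in (5)! = 120 ways.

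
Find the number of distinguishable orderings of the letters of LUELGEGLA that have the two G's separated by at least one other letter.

Total arrangements of LUELGEGLA: 9!/(3!·2!·2!) = 15120.
Arrangements with the G's together: treat GG as one letter, giving (8)!/(3!·2!) = 3360.
Hence 15120 − 3360 = 11760.

11760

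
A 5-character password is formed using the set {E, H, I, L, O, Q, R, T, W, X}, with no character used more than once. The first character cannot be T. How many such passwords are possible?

The first character has 10−1 = 9 choices (anything except T).
The remaining 4 characters are filled from the other 9 symbols without repetition: 9 × 8 × 7 × 6 = 3024.
Total: 9 × 3024 = 27216.

27216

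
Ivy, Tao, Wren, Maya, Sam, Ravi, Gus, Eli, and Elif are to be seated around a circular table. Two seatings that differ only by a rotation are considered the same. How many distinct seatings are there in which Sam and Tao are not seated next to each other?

Without the restriction there are (8)! = 40320 seatings.
Those with Sam next to Tao: fuse the pair into one unit and seat 8 units around a circle — 2·(7)! = 10080.
Subtracting, 40320 − 10080 = 30240.

30240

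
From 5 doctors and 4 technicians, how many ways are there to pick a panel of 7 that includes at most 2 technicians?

6

Split by how many technicians are chosen (0 through 2).
Sum: C(4,0)·C(5,7) + C(4,1)·C(5,6) + C(4,2)·C(5,5) = 0 + 0 + 6 = 6.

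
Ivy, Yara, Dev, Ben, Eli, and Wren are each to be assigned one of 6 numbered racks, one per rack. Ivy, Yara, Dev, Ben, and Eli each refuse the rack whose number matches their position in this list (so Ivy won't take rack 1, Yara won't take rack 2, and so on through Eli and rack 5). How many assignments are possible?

309

Let Aᵢ (for 1 ≤ i ≤ 5) be the placements that put person i in their forbidden rack. Any j of these fix j positions, leaving (6−j)! ways to fill the rest, and there are C(5,j) ways to pick which j.
By inclusion–exclusion, the number of valid placements is Σ_{j=0}^{5} (−1)^j C(5,j)·(6−j)!.
Computing: 720 − 600 + 240 − 60 + 10 − 1 = 309.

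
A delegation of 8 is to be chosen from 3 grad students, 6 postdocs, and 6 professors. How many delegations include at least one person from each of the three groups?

5922

Unrestricted: C(15,8) = 6435 ways to pick any 8 of the 15.
Selections missing a whole group: no grad students → C(12,8) = 495; no postdocs → C(9,8) = 9; no professors → C(9,8) = 9.
Add back selections omitting two groups (i.e. drawn from a single group): C(3,8) + C(6,8) + C(6,8) = 0.
By inclusion–exclusion: 6435 − 513 + 0 = 5922.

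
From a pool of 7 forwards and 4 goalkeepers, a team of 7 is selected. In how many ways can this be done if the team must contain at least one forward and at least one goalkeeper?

329

Total 7-person selections from all 11: C(11,7) = 330.
Selections missing a whole group: no forwards → C(4,7) = 0; no goalkeepers → C(7,7) = 1.
Both groups omitted at once is impossible, so 330 − 1 = 329.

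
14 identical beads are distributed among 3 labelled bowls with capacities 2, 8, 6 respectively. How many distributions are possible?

6

Ignoring the caps, the number of non-negative solutions to x_1+…+x_3 = 14 is C(16,2) = 120.
Subtract solutions that violate a single cap (substitute x_i' = x_i − (cap_i+1)): x_1 ≥ 3 gives C(13,2) = 78; x_2 ≥ 9 gives C(7,2) = 21; x_3 ≥ 7 gives C(9,2) = 36. Together 135.
Add back pairs where two caps are both exceeded: 6 + 15 + 0 = 21.
By inclusion–exclusion the count is 120 − 135 + 21 = 6.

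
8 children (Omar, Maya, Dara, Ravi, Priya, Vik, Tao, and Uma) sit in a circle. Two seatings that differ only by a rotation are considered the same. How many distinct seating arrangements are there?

5040

Around a circle, 8 distinct people have 8!/8 = (7)! = 5040 rotationally distinct seatings.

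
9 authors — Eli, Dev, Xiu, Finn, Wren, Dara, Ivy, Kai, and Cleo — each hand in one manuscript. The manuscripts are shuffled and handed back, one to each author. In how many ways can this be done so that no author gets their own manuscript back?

133496

Let Aᵢ be the assignments in which author i gets their own manuscript. We want the size of the complement of A₁∪…∪A_9.
By inclusion–exclusion this is Σ_{j=0}^{9} (−1)^j C(9,j)·(9−j)!.
Computing: 362880 − 362880 + 181440 − 60480 + 15120 − 3024 + 504 − 72 + 9 − 1 = 133496.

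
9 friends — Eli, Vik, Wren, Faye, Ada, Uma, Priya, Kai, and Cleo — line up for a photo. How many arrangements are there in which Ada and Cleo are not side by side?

There are 9! = 362880 arrangements in all. If Ada and Cleo are adjacent, merging them into one block gives 2·(8)! = 80640 arrangements.
Complementary counting: 362880 − 80640 = 282240.

282240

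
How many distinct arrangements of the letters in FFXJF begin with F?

Fix F in the first position and arrange the remaining 4 letters.
Those 4 letters have F appearing twice, giving (4)!/(2!) = 12.

12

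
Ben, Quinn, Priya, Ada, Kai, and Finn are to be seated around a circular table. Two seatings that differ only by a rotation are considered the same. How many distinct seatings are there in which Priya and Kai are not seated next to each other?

72

All circular seatings of 6 people number (5)! = 120.
Seatings with Priya beside Kai: treat them as a block with 2 internal orders, giving 2 × (4)! = 48.
Subtracting, 120 − 48 = 72.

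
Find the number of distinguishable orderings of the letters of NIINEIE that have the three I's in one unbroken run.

30

Treat the 3 copies of I as a single block. The multiset to arrange is then {III, E, E, N, N}, 5 items in all.
That gives (5)!/(2!·2!) = 30 arrangements.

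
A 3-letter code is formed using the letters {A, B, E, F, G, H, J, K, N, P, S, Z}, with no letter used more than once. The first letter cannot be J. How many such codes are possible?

The first letter has 12−1 = 11 choices (anything except J).
The remaining 2 letters are filled from the other 11 symbols without repetition: 11 × 10 = 110.
Total: 11 × 110 = 1210.

1210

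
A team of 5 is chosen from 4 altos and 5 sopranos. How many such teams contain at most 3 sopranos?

Split by how many sopranos are chosen (0 through 3).
Sum: C(5,0)·C(4,5) + C(5,1)·C(4,4) + C(5,2)·C(4,3) + C(5,3)·C(4,2) = 0 + 5 + 40 + 60 = 105.

105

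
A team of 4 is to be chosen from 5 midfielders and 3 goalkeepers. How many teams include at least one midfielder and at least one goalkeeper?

Total 4-person selections from all 8: C(8,4) = 70.
Subtract selections that omit an entire group: no midfielders → C(3,4) = 0; no goalkeepers → C(5,4) = 5.
Both groups omitted at once is impossible, so 70 − 5 = 65.

65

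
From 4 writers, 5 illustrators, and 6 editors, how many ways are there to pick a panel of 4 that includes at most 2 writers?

1320

Split by how many writers are chosen (0 through 2).
Sum: C(4,0)·C(11,4) + C(4,1)·C(11,3) + C(4,2)·C(11,2) = 330 + 660 + 330 = 1320.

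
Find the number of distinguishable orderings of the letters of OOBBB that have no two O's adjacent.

Total arrangements of OOBBB: 5!/(3!·2!) = 10.
Arrangements with the O's together: treat OO as one letter, giving (4)!/(3!) = 4.
Hence 10 − 4 = 6.

6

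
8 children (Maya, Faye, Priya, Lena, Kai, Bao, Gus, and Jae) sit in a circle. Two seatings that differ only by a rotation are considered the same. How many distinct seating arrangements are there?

Fix one person's seat to break rotational symmetry; the remaining 7 people can be arranged in (7)! = 5040 ways.

5040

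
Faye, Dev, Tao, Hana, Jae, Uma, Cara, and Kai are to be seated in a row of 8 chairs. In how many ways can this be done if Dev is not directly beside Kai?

There are 8! = 40320 arrangements in all. If Dev and Kai are adjacent, merging them into one block gives 2·(7)! = 10080 arrangements.
So 40320 − 10080 = 30240 arrangements keep them apart.

30240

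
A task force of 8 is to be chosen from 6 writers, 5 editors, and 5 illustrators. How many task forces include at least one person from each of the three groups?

12495

Total 8-person selections from all 16: C(16,8) = 12870.
Selections missing a whole group: no writers → C(10,8) = 45; no editors → C(11,8) = 165; no illustrators → C(11,8) = 165.
Add back selections omitting two groups (i.e. drawn from a single group): C(6,8) + C(5,8) + C(5,8) = 0.
By inclusion–exclusion: 12870 − 375 + 0 = 12495.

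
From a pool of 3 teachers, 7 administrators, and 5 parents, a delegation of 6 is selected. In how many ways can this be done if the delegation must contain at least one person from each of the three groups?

Unrestricted: C(15,6) = 5005 ways to pick any 6 of the 15.
Subtract selections that omit an entire group: no teachers → C(12,6) = 924; no administrators → C(8,6) = 28; no parents → C(10,6) = 210.
Add back selections omitting two groups (i.e. drawn from a single group): C(3,6) + C(7,6) + C(5,6) = 7.
By inclusion–exclusion: 5005 − 1162 + 7 = 3850.

3850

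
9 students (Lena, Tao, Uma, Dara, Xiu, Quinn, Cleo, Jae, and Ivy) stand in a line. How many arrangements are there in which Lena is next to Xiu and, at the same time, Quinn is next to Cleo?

Treat {Lena,Xiu} as one block (2 orders) and {Quinn,Cleo} as another (2 orders).
That leaves 7 units to arrange: 2 × 2 × 7! = 4 × 5040 = 20160.

20160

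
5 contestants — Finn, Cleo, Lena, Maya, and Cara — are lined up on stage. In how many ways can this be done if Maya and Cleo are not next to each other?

Of the 5! = 120 arrangements, those with Maya and Cleo adjacent number 2 × 4! = 48 (treat the pair as a block with 2 internal orders).
So 120 − 48 = 72 arrangements keep them apart.

72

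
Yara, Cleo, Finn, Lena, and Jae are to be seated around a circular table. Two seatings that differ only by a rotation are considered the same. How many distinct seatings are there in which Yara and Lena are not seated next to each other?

Without the restriction there are (4)! = 24 seatings.
Seatings with Yara beside Lena: treat them as a block with 2 internal orders, giving 2 × (3)! = 12.
Subtracting, 24 − 12 = 12.

12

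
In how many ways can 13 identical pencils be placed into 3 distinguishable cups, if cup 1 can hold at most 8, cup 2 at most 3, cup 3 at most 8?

By stars and bars, unrestricted non-negative solutions to x_1+…+x_3 = 13 number C(13+2,2) = 105.
Subtract solutions that violate a single cap (substitute x_i' = x_i − (cap_i+1)): x_1 ≥ 9 gives C(6,2) = 15; x_2 ≥ 4 gives C(11,2) = 55; x_3 ≥ 9 gives C(6,2) = 15. Together 85.
Add back pairs where two caps are both exceeded: 1 + 0 + 1 = 2.
By inclusion–exclusion the count is 105 − 85 + 2 = 22.

22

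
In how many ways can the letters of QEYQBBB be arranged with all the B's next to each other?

60

Treat the 3 copies of B as a single block. The multiset to arrange is then {BBB, E, Q, Q, Y}, 5 items in all.
That gives (5)!/(2!) = 60 arrangements.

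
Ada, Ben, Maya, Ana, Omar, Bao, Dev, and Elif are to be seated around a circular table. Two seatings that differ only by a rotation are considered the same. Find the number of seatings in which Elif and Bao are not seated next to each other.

3600

Without the restriction there are (7)! = 5040 seatings.
Those with Elif next to Bao: fuse the pair into one unit and seat 7 units around a circle — 2·(6)! = 1440.
Subtracting, 5040 − 1440 = 3600.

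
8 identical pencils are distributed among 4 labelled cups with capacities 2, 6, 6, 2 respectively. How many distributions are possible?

55

By stars and bars, unrestricted non-negative solutions to x_1+…+x_4 = 8 number C(8+3,3) = 165.
Subtract solutions that violate a single cap (substitute x_i' = x_i − (cap_i+1)): x_1 ≥ 3 gives C(8,3) = 56; x_2 ≥ 7 gives C(4,3) = 4; x_3 ≥ 7 gives C(4,3) = 4; x_4 ≥ 3 gives C(8,3) = 56. Together 120.
Add back pairs where two caps are both exceeded: 0 + 0 + 10 + 0 + 0 + 0 = 10.
By inclusion–exclusion the count is 165 − 120 + 10 = 55.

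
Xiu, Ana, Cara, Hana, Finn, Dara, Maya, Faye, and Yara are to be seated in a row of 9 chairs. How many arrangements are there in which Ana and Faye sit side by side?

Place the 7 others and the Ana-Faye pair as 8 objects in a line; the pair has 2 internal arrangements.
So the count is 2·(8)! = 80640.

80640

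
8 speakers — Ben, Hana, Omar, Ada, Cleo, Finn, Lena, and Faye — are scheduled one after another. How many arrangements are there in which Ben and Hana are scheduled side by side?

Glue Ben and Hana into one block (2 internal orders), leaving 7 units to arrange in a row.
That gives 2 × 7! = 2 × 5040 = 10080.

10080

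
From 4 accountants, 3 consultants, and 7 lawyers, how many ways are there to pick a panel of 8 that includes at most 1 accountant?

525

Split by how many accountants are chosen (0 through 1).
Sum: C(4,0)·C(10,8) + C(4,1)·C(10,7) = 45 + 480 = 525.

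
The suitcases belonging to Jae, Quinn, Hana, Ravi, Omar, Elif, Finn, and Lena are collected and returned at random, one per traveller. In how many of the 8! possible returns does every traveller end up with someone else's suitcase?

14833

Let Aᵢ be the assignments in which traveller i gets their own suitcase. We want the size of the complement of A₁∪…∪A_8.
By inclusion–exclusion this is Σ_{j=0}^{8} (−1)^j C(8,j)·(8−j)!.
Computing: 40320 − 40320 + 20160 − 6720 + 1680 − 336 + 56 − 8 + 1 = 14833.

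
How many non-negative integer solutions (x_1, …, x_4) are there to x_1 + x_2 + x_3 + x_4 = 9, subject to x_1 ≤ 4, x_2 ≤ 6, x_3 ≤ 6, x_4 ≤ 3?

Without the upper bounds there are C(12,3) = 220 ways to split 9 among 4 variables.
Subtract solutions that violate a single cap (substitute x_i' = x_i − (cap_i+1)): x_1 ≥ 5 gives C(7,3) = 35; x_2 ≥ 7 gives C(5,3) = 10; x_3 ≥ 7 gives C(5,3) = 10; x_4 ≥ 4 gives C(8,3) = 56. Together 111.
Add back pairs where two caps are both exceeded: 0 + 0 + 1 + 0 + 0 + 0 = 1.
By inclusion–exclusion the count is 220 − 111 + 1 = 110.

110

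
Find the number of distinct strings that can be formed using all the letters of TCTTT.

5

Letter multiplicities in TCTTT: C×1, T×4.
So there are 5! / (4!) = 5 distinguishable arrangements.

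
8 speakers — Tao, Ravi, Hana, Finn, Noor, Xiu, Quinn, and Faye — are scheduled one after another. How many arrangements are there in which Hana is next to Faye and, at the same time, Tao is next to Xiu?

2880

Treat {Hana,Faye} as one block (2 orders) and {Tao,Xiu} as another (2 orders).
That leaves 6 units to arrange: 2 × 2 × 6! = 4 × 720 = 2880.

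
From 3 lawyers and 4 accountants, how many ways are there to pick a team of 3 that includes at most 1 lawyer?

Split by how many lawyers are chosen (0 through 1).
Sum: C(3,0)·C(4,3) + C(3,1)·C(4,2) = 4 + 18 = 22.

22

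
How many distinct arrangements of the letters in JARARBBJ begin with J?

630

With the first slot taken by J, it remains to arrange the other 7 letters (ARARBBJ).
Those 7 letters have A appearing twice, B appearing twice, and R appearing twice, giving (7)!/(2!·2!·2!) = 630.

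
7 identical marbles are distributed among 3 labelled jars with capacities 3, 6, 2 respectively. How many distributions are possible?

11

Without the upper bounds there are C(9,2) = 36 ways to split 7 among 3 jars.
Subtract solutions that violate a single cap (substitute x_i' = x_i − (cap_i+1)): x_1 ≥ 4 gives C(5,2) = 10; x_2 ≥ 7 gives C(2,2) = 1; x_3 ≥ 3 gives C(6,2) = 15. Together 26.
Add back pairs where two caps are both exceeded: 0 + 1 + 0 = 1.
By inclusion–exclusion the count is 36 − 26 + 1 = 11.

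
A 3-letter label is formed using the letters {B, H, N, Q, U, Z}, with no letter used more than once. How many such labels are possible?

120

With no repetition, fill the 3 letters in order: 6 choices, then 5, down to 4.
That product is 6 × 5 × 4 = 120.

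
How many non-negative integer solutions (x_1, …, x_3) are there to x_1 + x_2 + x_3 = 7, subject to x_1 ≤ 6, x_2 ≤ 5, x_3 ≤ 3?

Without the upper bounds there are C(9,2) = 36 ways to split 7 among 3 variables.
Subtract solutions that violate a single cap (substitute x_i' = x_i − (cap_i+1)): x_1 ≥ 7 gives C(2,2) = 1; x_2 ≥ 6 gives C(3,2) = 3; x_3 ≥ 4 gives C(5,2) = 10. Together 14.
No two caps can be exceeded simultaneously, so the pair terms are all 0.
By inclusion–exclusion the count is 36 − 14 + 0 = 22.

22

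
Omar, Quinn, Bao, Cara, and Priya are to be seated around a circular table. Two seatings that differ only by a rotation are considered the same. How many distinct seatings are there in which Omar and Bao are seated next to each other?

Glue Omar and Bao into a block (2 internal orders). Seating 4 units around a circle gives (3)! arrangements.
So 2 × (3)! = 2 × 6 = 12.

12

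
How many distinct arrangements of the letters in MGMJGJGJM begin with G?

With the first slot taken by G, it remains to arrange the other 8 letters (MMJGJGJM).
Those 8 letters have G appearing twice, J appearing 3 times, and M appearing 3 times, giving (8)!/(3!·3!·2!) = 560.

560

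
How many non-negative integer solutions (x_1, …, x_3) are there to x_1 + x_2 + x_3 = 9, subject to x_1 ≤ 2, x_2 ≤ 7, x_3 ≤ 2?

Ignoring the caps, the number of non-negative solutions to x_1+…+x_3 = 9 is C(11,2) = 55.
Subtract solutions that violate a single cap (substitute x_i' = x_i − (cap_i+1)): x_1 ≥ 3 gives C(8,2) = 28; x_2 ≥ 8 gives C(3,2) = 3; x_3 ≥ 3 gives C(8,2) = 28. Together 59.
Add back pairs where two caps are both exceeded: 0 + 10 + 0 = 10.
By inclusion–exclusion the count is 55 − 59 + 10 = 6.

6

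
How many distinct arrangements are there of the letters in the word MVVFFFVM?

Letter multiplicities in MVVFFFVM: F×3, M×2, V×3.
So there are 8! / (3!·3!·2!) = 560 distinguishable arrangements.

560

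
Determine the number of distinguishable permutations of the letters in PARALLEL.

The 8 letters of PARALLEL have repeats: A appearing twice and L appearing 3 times.
The number of distinct arrangements is 8!/(3!·2!) = 40320/12 = 3360.

3360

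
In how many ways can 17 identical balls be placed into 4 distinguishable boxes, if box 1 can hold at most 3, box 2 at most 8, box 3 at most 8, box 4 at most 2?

30

Ignoring the caps, the number of non-negative solutions to x_1+…+x_4 = 17 is C(20,3) = 1140.
Subtract solutions that violate a single cap (substitute x_i' = x_i − (cap_i+1)): x_1 ≥ 4 gives C(16,3) = 560; x_2 ≥ 9 gives C(11,3) = 165; x_3 ≥ 9 gives C(11,3) = 165; x_4 ≥ 3 gives C(17,3) = 680. Together 1570.
Add back pairs where two caps are both exceeded: 35 + 35 + 286 + 0 + 56 + 56 = 468.
Subtract triples: 0 + 4 + 4 + 0 = 8.
By inclusion–exclusion the count is 1140 − 1570 + 468 − 8 = 30.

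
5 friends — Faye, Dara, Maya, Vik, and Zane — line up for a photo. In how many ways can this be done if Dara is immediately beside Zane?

48

Treat {Dara, Zane} as a single unit. There are 4 units to order, and the pair itself can be ordered 2 ways.
So the count is 2·(4)! = 48.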